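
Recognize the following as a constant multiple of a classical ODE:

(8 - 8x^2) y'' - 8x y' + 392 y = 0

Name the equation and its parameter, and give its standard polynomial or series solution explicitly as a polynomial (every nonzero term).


All three coefficients share the factor 8; dividing through by 8 gives  (1 - x^2) y'' - x y' + 49 y = 0.
This matches the Chebyshev equation (1 - x^2) y'' - x y' + n^2 y = 0 (note the -x y' term, not -2x y') with n^2 = 49, so n = 7; the polynomial solution is T_7(x).
With y = sum_k a_k x^k, matching x^k gives (k+2)(k+1) a_{k+2} = (k^2 - n^2) a_k = (k - 7)(k + 7) a_k. The right side vanishes at k = 7, so the series with the parity of 7 terminates at degree 7.
Standard normalization: leading coefficient of T_n is 2^(n-1), so a_7 = 2^6 = 64. Work downward with a_k = (k+1)(k+2) a_{k+2} / ((k - 7)(k + 7)):
  a_5 = (6)(7)(64) / ((5 - 7)(5 + 7)) = 2688/(-24) = -112
  a_3 = (4)(5)(-112) / ((3 - 7)(3 + 7)) = -2240/(-40) = 56
  a_1 = (2)(3)(56) / ((1 - 7)(1 + 7)) = 336/(-48) = -7
Hence T_7(x) = 64 x^7 - 112 x^5 + 56 x^3 - 7 x.

T_7(x); series = 64 x^7 - 112 x^5 + 56 x^3 - 7 x


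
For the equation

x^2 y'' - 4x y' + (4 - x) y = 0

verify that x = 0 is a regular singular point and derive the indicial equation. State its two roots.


Divide by x^2 to reach normal form y'' + P_1(x) y' + P_2(x) y = 0 with P_1(x) = -4/x and P_2(x) = -1/x + 4/x^2.
x = 0 is a singular point because the y'-coefficient -4/x has a pole at x = 0 and the y-coefficient -1/x + 4/x^2 has a pole at x = 0.
It is a regular singular point because x P_1(x) = p(x) = -4 and x^2 P_2(x) = q(x) = 4 - x are polynomials, hence analytic at x = 0.
p(0) = -4,  q(0) = 4.
Indicial equation: r(r-1) + p(0) r + q(0) = 0, i.e. r^2 + (p(0) - 1) r + q(0) = 0, i.e. r^2 - 5 r + 4 = 0.
Discriminant: (-5)^2 - 4(4) = 9, so r = (5 ± 3)/2.
Solving: r_1 = 4, r_2 = 1.

indicial: r^2 - 5 r + 4 = 0; roots r_1 = 4, r_2 = 1


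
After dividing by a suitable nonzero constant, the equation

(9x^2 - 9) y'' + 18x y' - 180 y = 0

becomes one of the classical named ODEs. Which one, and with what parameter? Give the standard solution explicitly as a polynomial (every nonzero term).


All three coefficients share the factor -9; dividing through by -9 gives  (1 - x^2) y'' - 2x y' + 20 y = 0.
This matches the Legendre equation (1 - x^2) y'' - 2x y' + n(n+1) y = 0 (note the -2x y' term) with n(n+1) = 20, so n = 4; the polynomial solution is P_4(x).
With y = sum_k a_k x^k, matching x^k gives (k+2)(k+1) a_{k+2} = [k(k+1) - n(n+1)] a_k = (k - 4)(k + 5) a_k. The right side vanishes at k = 4, so the series with the parity of 4 terminates at degree 4.
Standard normalization (P_n(1) = 1): leading coefficient (2n)!/(2^n (n!)^2) = 40320/(16*576) = 35/8, so a_4 = 35/8. Work downward with a_k = (k+1)(k+2) a_{k+2} / ((k - 4)(k + 5)):
  a_2 = (3)(4)(35/8) / ((2 - 4)(2 + 5)) = (105/2)/(-14) = -15/4
  a_0 = (1)(2)(-15/4) / ((0 - 4)(0 + 5)) = (-15/2)/(-20) = 3/8
Hence P_4(x) = 35 x^4/8 - 15 x^2/4 + 3/8.

P_4(x); series = 35 x^4/8 - 15 x^2/4 + 3/8


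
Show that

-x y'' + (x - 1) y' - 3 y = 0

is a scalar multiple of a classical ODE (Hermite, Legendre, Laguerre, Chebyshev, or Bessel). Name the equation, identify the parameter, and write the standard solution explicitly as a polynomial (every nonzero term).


All three coefficients share the factor -1; dividing through by -1 gives  x y'' + (1 - x) y' + 3 y = 0.
This matches the Laguerre equation x y'' + (1 - x) y' + n y = 0 with n = 3; the polynomial solution is L_3(x).
With y = sum_k a_k x^k, matching x^k gives (k+1)k a_{k+1} + (k+1) a_{k+1} - k a_k + n a_k = 0, i.e. (k+1)^2 a_{k+1} = (k - n) a_k = (k - 3) a_k. The right side vanishes at k = 3, so the series terminates at degree 3.
Standard normalization L_n(0) = 1 gives a_0 = 1. Work upward with a_{k+1} = (k - 3) a_k / (k+1)^2:
  a_1 = (0 - 3)(1) / 1^2 = -3/1 = -3
  a_2 = (1 - 3)(-3) / 2^2 = 6/4 = 3/2
  a_3 = (2 - 3)(3/2) / 3^2 = (-3/2)/9 = -1/6
Hence L_3(x) = -x^3/6 + 3 x^2/2 - 3 x + 1.

L_3(x); series = -x^3/6 + 3 x^2/2 - 3 x + 1


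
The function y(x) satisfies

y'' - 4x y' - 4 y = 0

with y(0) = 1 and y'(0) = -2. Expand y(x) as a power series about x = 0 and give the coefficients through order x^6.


Ansatz: y(x) = sum_{n>=0} a_n x^n, so y'(x) = sum_{n>=1} n a_n x^(n-1) and y''(x) = sum_{n>=2} n(n-1) a_n x^(n-2).
Substitute into P(x) y'' + Q(x) y' + R(x) y = 0 with P(x) = 1, Q(x) = -4x, R(x) = -4, and match powers of x.
Initial conditions: a_0 = 1, a_1 = -2.
Setting the coefficient of each power of x to zero and solving order by order (substituting the coefficients already found):
  x^0: 2 a_2 - 4 a_0 = 0  ->  2 a_2 = 4 a_0 = 4  ->  a_2 = 2
  x^1: 6 a_3 - 8 a_1 = 0  ->  6 a_3 = 8 a_1 = -16  ->  a_3 = -8/3
  x^2: 12 a_4 - 12 a_2 = 0  ->  12 a_4 = 12 a_2 = 24  ->  a_4 = 2
  x^3: 20 a_5 - 16 a_3 = 0  ->  20 a_5 = 16 a_3 = -128/3  ->  a_5 = -32/15
  x^4: 30 a_6 - 20 a_4 = 0  ->  30 a_6 = 20 a_4 = 40  ->  a_6 = 4/3
Truncated series: y(x) = 1 - 2 x + 2 x^2 - (8/3) x^3 + 2 x^4 - (32/15) x^5 + (4/3) x^6 + O(x^7).

a_0 = 1; a_1 = -2; a_2 = 2; a_3 = -8/3; a_4 = 2; a_5 = -32/15; a_6 = 4/3


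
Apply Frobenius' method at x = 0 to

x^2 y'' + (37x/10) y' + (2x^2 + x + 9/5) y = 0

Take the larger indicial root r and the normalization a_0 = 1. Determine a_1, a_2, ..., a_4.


Write in Frobenius form y'' + (p(x)/x) y' + (q(x)/x^2) y = 0:
  p(x) = 37/10,  q(x) = 2x^2 + x + 9/5.
Indicial equation: r(r-1) + (37/10) r + (9/5) = 0 -> roots r_1 = -6/5, r_2 = -3/2.
Take r = r_1 = -6/5. Let y(x) = x^r sum_{n>=0} a_n x^n with a_0 = 1.
Substitute y = x^r sum a_n x^n and match x^{r+n}. The recurrence is
  D(n) a_n + 1 a_{n-1} + 2 a_{n-2} = 0,  where D(n) = (r+n)(r+n-1) + (37/10)(r+n) + (9/5).
  a_n = [-1 a_{n-1} - 2 a_{n-2}] / D(n).
Since the indicial polynomial factors as (r - r_1)(r - r_2), D(n) = (r_1 + n - r_1)(r_1 + n - r_2) = n(n + 3/10).
Evaluating step by step (a_0 = 1):
  n = 1: D(1) = 1(1 + 3/10) = 13/10; numerator = -1(1) = -1; a_1 = (-1)/(13/10) = -10/13
  n = 2: D(2) = 2(2 + 3/10) = 23/5; numerator = -1(-10/13) - 2(1) = -16/13; a_2 = (-16/13)/(23/5) = -80/299
  n = 3: D(3) = 3(3 + 3/10) = 99/10; numerator = -1(-80/299) - 2(-10/13) = 540/299; a_3 = (540/299)/(99/10) = 600/3289
  n = 4: D(4) = 4(4 + 3/10) = 86/5; numerator = -1(600/3289) - 2(-80/299) = 1160/3289; a_4 = (1160/3289)/(86/5) = 2900/141427

r = -6/5; a_0 = 1; a_1 = -10/13; a_2 = -80/299; a_3 = 600/3289; a_4 = 2900/141427


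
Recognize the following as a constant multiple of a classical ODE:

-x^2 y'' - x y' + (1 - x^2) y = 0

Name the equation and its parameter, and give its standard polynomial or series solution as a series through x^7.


All three coefficients share the factor -1; dividing through by -1 gives  x^2 y'' + x y' + (x^2 - 1) y = 0.
This matches the Bessel equation x^2 y'' + x y' + (x^2 - nu^2) y = 0 with nu^2 = 1, so nu = 1; the solution bounded at x = 0 is J_1(x).
Frobenius at x = 0: indicial roots ±nu; for r = nu the recurrence k(k + 2nu) c_k = -c_{k-2} gives the standard series J_nu(x) = sum_{k>=0} (-1)^k / (k! (k+nu)!) (x/2)^(2k+nu). Evaluate the first 4 terms:
  k = 0: (-1)^0 / (0! * 1! * 2^1) x^1 = 1/(1*1*2) x^1 = (1/2) x^1
  k = 1: (-1)^1 / (1! * 2! * 2^3) x^3 = -1/(1*2*8) x^3 = (-1/16) x^3
  k = 2: (-1)^2 / (2! * 3! * 2^5) x^5 = 1/(2*6*32) x^5 = (1/384) x^5
  k = 3: (-1)^3 / (3! * 4! * 2^7) x^7 = -1/(6*24*128) x^7 = (-1/18432) x^7
Hence J_1(x) = -x^7/18432 + x^5/384 - x^3/16 + x/2 + ....

J_1(x); series = -x^7/18432 + x^5/384 - x^3/16 + x/2


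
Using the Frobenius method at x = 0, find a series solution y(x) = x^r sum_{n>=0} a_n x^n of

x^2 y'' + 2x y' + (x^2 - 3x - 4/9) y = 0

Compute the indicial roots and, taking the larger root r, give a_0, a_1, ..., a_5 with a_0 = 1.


Write in Frobenius form y'' + (p(x)/x) y' + (q(x)/x^2) y = 0:
  p(x) = 2,  q(x) = x^2 - 3x - 4/9.
Indicial equation: r(r-1) + (2) r + (-4/9) = 0 -> roots r_1 = 1/3, r_2 = -4/3.
Take r = r_1 = 1/3. Let y(x) = x^r sum_{n>=0} a_n x^n with a_0 = 1.
Substitute y = x^r sum a_n x^n and match x^{r+n}. The recurrence is
  D(n) a_n - 3 a_{n-1} + 1 a_{n-2} = 0,  where D(n) = (r+n)(r+n-1) + (2)(r+n) + (-4/9).
  a_n = [3 a_{n-1} - 1 a_{n-2}] / D(n).
Since the indicial polynomial factors as (r - r_1)(r - r_2), D(n) = (r_1 + n - r_1)(r_1 + n - r_2) = n(n + 5/3).
Evaluating step by step (a_0 = 1):
  n = 1: D(1) = 1(1 + 5/3) = 8/3; numerator = 3(1) = 3; a_1 = (3)/(8/3) = 9/8
  n = 2: D(2) = 2(2 + 5/3) = 22/3; numerator = 3(9/8) - 1(1) = 19/8; a_2 = (19/8)/(22/3) = 57/176
  n = 3: D(3) = 3(3 + 5/3) = 14; numerator = 3(57/176) - 1(9/8) = -27/176; a_3 = (-27/176)/(14) = -27/2464
  n = 4: D(4) = 4(4 + 5/3) = 68/3; numerator = 3(-27/2464) - 1(57/176) = -879/2464; a_4 = (-879/2464)/(68/3) = -2637/167552
  n = 5: D(5) = 5(5 + 5/3) = 100/3; numerator = 3(-2637/167552) - 1(-27/2464) = -6075/167552; a_5 = (-6075/167552)/(100/3) = -729/670208

r = 1/3; a_0 = 1; a_1 = 9/8; a_2 = 57/176; a_3 = -27/2464; a_4 = -2637/167552; a_5 = -729/670208


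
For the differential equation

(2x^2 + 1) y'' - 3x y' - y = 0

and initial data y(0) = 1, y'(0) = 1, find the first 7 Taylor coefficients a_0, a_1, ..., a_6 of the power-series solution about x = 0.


Ansatz: y(x) = sum_{n>=0} a_n x^n, so y'(x) = sum_{n>=1} n a_n x^(n-1) and y''(x) = sum_{n>=2} n(n-1) a_n x^(n-2).
Substitute into P(x) y'' + Q(x) y' + R(x) y = 0 with P(x) = 2x^2 + 1, Q(x) = -3x, R(x) = -1, and match powers of x.
Initial conditions: a_0 = 1, a_1 = 1.
Setting the coefficient of each power of x to zero and solving order by order (substituting the coefficients already found):
  x^0: 2 a_2 - a_0 = 0  ->  2 a_2 = a_0 = 1  ->  a_2 = 1/2
  x^1: 6 a_3 - 4 a_1 = 0  ->  6 a_3 = 4 a_1 = 4  ->  a_3 = 2/3
  x^2: 12 a_4 - 3 a_2 = 0  ->  12 a_4 = 3 a_2 = 3/2  ->  a_4 = 1/8
  x^3: 20 a_5 + 2 a_3 = 0  ->  20 a_5 = -2 a_3 = -4/3  ->  a_5 = -1/15
  x^4: 30 a_6 + 11 a_4 = 0  ->  30 a_6 = -11 a_4 = -11/8  ->  a_6 = -11/240
Truncated series: y(x) = 1 + x + (1/2) x^2 + (2/3) x^3 + (1/8) x^4 - (1/15) x^5 - (11/240) x^6 + O(x^7).

a_0 = 1; a_1 = 1; a_2 = 1/2; a_3 = 2/3; a_4 = 1/8; a_5 = -1/15; a_6 = -11/240


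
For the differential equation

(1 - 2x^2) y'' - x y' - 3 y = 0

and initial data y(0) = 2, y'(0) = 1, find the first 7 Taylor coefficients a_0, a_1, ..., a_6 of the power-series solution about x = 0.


Ansatz: y(x) = sum_{n>=0} a_n x^n, so y'(x) = sum_{n>=1} n a_n x^(n-1) and y''(x) = sum_{n>=2} n(n-1) a_n x^(n-2).
Substitute into P(x) y'' + Q(x) y' + R(x) y = 0 with P(x) = 1 - 2x^2, Q(x) = -x, R(x) = -3, and match powers of x.
Initial conditions: a_0 = 2, a_1 = 1.
Setting the coefficient of each power of x to zero and solving order by order (substituting the coefficients already found):
  x^0: 2 a_2 - 3 a_0 = 0  ->  2 a_2 = 3 a_0 = 6  ->  a_2 = 3
  x^1: 6 a_3 - 4 a_1 = 0  ->  6 a_3 = 4 a_1 = 4  ->  a_3 = 2/3
  x^2: 12 a_4 - 9 a_2 = 0  ->  12 a_4 = 9 a_2 = 27  ->  a_4 = 9/4
  x^3: 20 a_5 - 18 a_3 = 0  ->  20 a_5 = 18 a_3 = 12  ->  a_5 = 3/5
  x^4: 30 a_6 - 31 a_4 = 0  ->  30 a_6 = 31 a_4 = 279/4  ->  a_6 = 93/40
Truncated series: y(x) = 2 + x + 3 x^2 + (2/3) x^3 + (9/4) x^4 + (3/5) x^5 + (93/40) x^6 + O(x^7).

a_0 = 2; a_1 = 1; a_2 = 3; a_3 = 2/3; a_4 = 9/4; a_5 = 3/5; a_6 = 93/40


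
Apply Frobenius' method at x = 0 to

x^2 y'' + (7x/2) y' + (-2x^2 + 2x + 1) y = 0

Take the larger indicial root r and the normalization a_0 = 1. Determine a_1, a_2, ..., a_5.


Write in Frobenius form y'' + (p(x)/x) y' + (q(x)/x^2) y = 0:
  p(x) = 7/2,  q(x) = -2x^2 + 2x + 1.
Indicial equation: r(r-1) + (7/2) r + (1) = 0 -> roots r_1 = -1/2, r_2 = -2.
Take r = r_1 = -1/2. Let y(x) = x^r sum_{n>=0} a_n x^n with a_0 = 1.
Substitute y = x^r sum a_n x^n and match x^{r+n}. The recurrence is
  D(n) a_n + 2 a_{n-1} - 2 a_{n-2} = 0,  where D(n) = (r+n)(r+n-1) + (7/2)(r+n) + (1).
  a_n = [-2 a_{n-1} + 2 a_{n-2}] / D(n).
Since the indicial polynomial factors as (r - r_1)(r - r_2), D(n) = (r_1 + n - r_1)(r_1 + n - r_2) = n(n + 3/2).
Evaluating step by step (a_0 = 1):
  n = 1: D(1) = 1(1 + 3/2) = 5/2; numerator = -2(1) = -2; a_1 = (-2)/(5/2) = -4/5
  n = 2: D(2) = 2(2 + 3/2) = 7; numerator = -2(-4/5) + 2(1) = 18/5; a_2 = (18/5)/(7) = 18/35
  n = 3: D(3) = 3(3 + 3/2) = 27/2; numerator = -2(18/35) + 2(-4/5) = -92/35; a_3 = (-92/35)/(27/2) = -184/945
  n = 4: D(4) = 4(4 + 3/2) = 22; numerator = -2(-184/945) + 2(18/35) = 268/189; a_4 = (268/189)/(22) = 134/2079
  n = 5: D(5) = 5(5 + 3/2) = 65/2; numerator = -2(134/2079) + 2(-184/945) = -1796/3465; a_5 = (-1796/3465)/(65/2) = -3592/225225

r = -1/2; a_0 = 1; a_1 = -4/5; a_2 = 18/35; a_3 = -184/945; a_4 = 134/2079; a_5 = -3592/225225


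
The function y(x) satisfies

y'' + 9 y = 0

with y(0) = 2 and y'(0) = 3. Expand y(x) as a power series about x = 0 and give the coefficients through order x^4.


Ansatz: y(x) = sum_{n>=0} a_n x^n, so y'(x) = sum_{n>=1} n a_n x^(n-1) and y''(x) = sum_{n>=2} n(n-1) a_n x^(n-2).
Substitute into P(x) y'' + Q(x) y' + R(x) y = 0 with P(x) = 1, Q(x) = 0, R(x) = 9, and match powers of x.
Initial conditions: a_0 = 2, a_1 = 3.
Setting the coefficient of each power of x to zero and solving order by order (substituting the coefficients already found):
  x^0: 2 a_2 + 9 a_0 = 0  ->  2 a_2 = -9 a_0 = -18  ->  a_2 = -9
  x^1: 6 a_3 + 9 a_1 = 0  ->  6 a_3 = -9 a_1 = -27  ->  a_3 = -9/2
  x^2: 12 a_4 + 9 a_2 = 0  ->  12 a_4 = -9 a_2 = 81  ->  a_4 = 27/4
Truncated series: y(x) = 2 + 3 x - 9 x^2 - (9/2) x^3 + (27/4) x^4 + O(x^5).

a_0 = 2; a_1 = 3; a_2 = -9; a_3 = -9/2; a_4 = 27/4


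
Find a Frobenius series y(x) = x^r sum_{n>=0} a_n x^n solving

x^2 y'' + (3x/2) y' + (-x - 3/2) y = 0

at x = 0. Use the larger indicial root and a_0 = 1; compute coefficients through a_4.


Write in Frobenius form y'' + (p(x)/x) y' + (q(x)/x^2) y = 0:
  p(x) = 3/2,  q(x) = -x - 3/2.
Indicial equation: r(r-1) + (3/2) r + (-3/2) = 0 -> roots r_1 = 1, r_2 = -3/2.
Take r = r_1 = 1. Let y(x) = x^r sum_{n>=0} a_n x^n with a_0 = 1.
Substitute y = x^r sum a_n x^n and match x^{r+n}. The recurrence is
  D(n) a_n - 1 a_{n-1} = 0,  where D(n) = (r+n)(r+n-1) + (3/2)(r+n) + (-3/2).
  a_n = 1 / D(n) * a_{n-1}.
Since the indicial polynomial factors as (r - r_1)(r - r_2), D(n) = (r_1 + n - r_1)(r_1 + n - r_2) = n(n + 5/2).
Evaluating step by step (a_0 = 1):
  n = 1: D(1) = 1(1 + 5/2) = 7/2; numerator = 1(1) = 1; a_1 = (1)/(7/2) = 2/7
  n = 2: D(2) = 2(2 + 5/2) = 9; numerator = 1(2/7) = 2/7; a_2 = (2/7)/(9) = 2/63
  n = 3: D(3) = 3(3 + 5/2) = 33/2; numerator = 1(2/63) = 2/63; a_3 = (2/63)/(33/2) = 4/2079
  n = 4: D(4) = 4(4 + 5/2) = 26; numerator = 1(4/2079) = 4/2079; a_4 = (4/2079)/(26) = 2/27027

r = 1; a_0 = 1; a_1 = 2/7; a_2 = 2/63; a_3 = 4/2079; a_4 = 2/27027


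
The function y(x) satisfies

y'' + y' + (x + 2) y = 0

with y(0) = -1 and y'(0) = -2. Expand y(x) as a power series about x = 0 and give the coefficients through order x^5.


Ansatz: y(x) = sum_{n>=0} a_n x^n, so y'(x) = sum_{n>=1} n a_n x^(n-1) and y''(x) = sum_{n>=2} n(n-1) a_n x^(n-2).
Substitute into P(x) y'' + Q(x) y' + R(x) y = 0 with P(x) = 1, Q(x) = 1, R(x) = x + 2, and match powers of x.
Initial conditions: a_0 = -1, a_1 = -2.
Setting the coefficient of each power of x to zero and solving order by order (substituting the coefficients already found):
  x^0: 2 a_2 + a_1 + 2 a_0 = 0  ->  2 a_2 = -a_1 - 2 a_0 = 4  ->  a_2 = 2
  x^1: 6 a_3 + 2 a_2 + 2 a_1 + a_0 = 0  ->  6 a_3 = -2 a_2 - 2 a_1 - a_0 = 1  ->  a_3 = 1/6
  x^2: 12 a_4 + 3 a_3 + 2 a_2 + a_1 = 0  ->  12 a_4 = -3 a_3 - 2 a_2 - a_1 = -5/2  ->  a_4 = -5/24
  x^3: 20 a_5 + 4 a_4 + 2 a_3 + a_2 = 0  ->  20 a_5 = -4 a_4 - 2 a_3 - a_2 = -3/2  ->  a_5 = -3/40
Truncated series: y(x) = -1 - 2 x + 2 x^2 + (1/6) x^3 - (5/24) x^4 - (3/40) x^5 + O(x^6).

a_0 = -1; a_1 = -2; a_2 = 2; a_3 = 1/6; a_4 = -5/24; a_5 = -3/40


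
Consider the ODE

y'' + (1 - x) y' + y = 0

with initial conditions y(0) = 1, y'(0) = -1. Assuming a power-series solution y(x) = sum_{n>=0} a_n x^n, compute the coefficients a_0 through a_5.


Ansatz: y(x) = sum_{n>=0} a_n x^n, so y'(x) = sum_{n>=1} n a_n x^(n-1) and y''(x) = sum_{n>=2} n(n-1) a_n x^(n-2).
Substitute into P(x) y'' + Q(x) y' + R(x) y = 0 with P(x) = 1, Q(x) = 1 - x, R(x) = 1, and match powers of x.
Initial conditions: a_0 = 1, a_1 = -1.
Setting the coefficient of each power of x to zero and solving order by order (substituting the coefficients already found):
  x^0: 2 a_2 + a_1 + a_0 = 0  ->  2 a_2 = -a_1 - a_0 = 0  ->  a_2 = 0
  x^1: 6 a_3 + 2 a_2 = 0  ->  6 a_3 = -2 a_2 = 0  ->  a_3 = 0
  x^2: 12 a_4 + 3 a_3 - a_2 = 0  ->  12 a_4 = -3 a_3 + a_2 = 0  ->  a_4 = 0
  x^3: 20 a_5 + 4 a_4 - 2 a_3 = 0  ->  20 a_5 = -4 a_4 + 2 a_3 = 0  ->  a_5 = 0
Truncated series: y(x) = 1 - x + O(x^6).

a_0 = 1; a_1 = -1; a_2 = 0; a_3 = 0; a_4 = 0; a_5 = 0


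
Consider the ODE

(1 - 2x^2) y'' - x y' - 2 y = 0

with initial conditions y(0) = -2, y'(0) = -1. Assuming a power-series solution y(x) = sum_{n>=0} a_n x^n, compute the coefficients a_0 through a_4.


Ansatz: y(x) = sum_{n>=0} a_n x^n, so y'(x) = sum_{n>=1} n a_n x^(n-1) and y''(x) = sum_{n>=2} n(n-1) a_n x^(n-2).
Substitute into P(x) y'' + Q(x) y' + R(x) y = 0 with P(x) = 1 - 2x^2, Q(x) = -x, R(x) = -2, and match powers of x.
Initial conditions: a_0 = -2, a_1 = -1.
Setting the coefficient of each power of x to zero and solving order by order (substituting the coefficients already found):
  x^0: 2 a_2 - 2 a_0 = 0  ->  2 a_2 = 2 a_0 = -4  ->  a_2 = -2
  x^1: 6 a_3 - 3 a_1 = 0  ->  6 a_3 = 3 a_1 = -3  ->  a_3 = -1/2
  x^2: 12 a_4 - 8 a_2 = 0  ->  12 a_4 = 8 a_2 = -16  ->  a_4 = -4/3
Truncated series: y(x) = -2 - x - 2 x^2 - (1/2) x^3 - (4/3) x^4 + O(x^5).

a_0 = -2; a_1 = -1; a_2 = -2; a_3 = -1/2; a_4 = -4/3


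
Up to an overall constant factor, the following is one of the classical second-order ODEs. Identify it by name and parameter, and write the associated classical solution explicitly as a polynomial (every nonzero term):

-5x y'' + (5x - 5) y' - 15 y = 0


All three coefficients share the factor -5; dividing through by -5 gives  x y'' + (1 - x) y' + 3 y = 0.
This matches the Laguerre equation x y'' + (1 - x) y' + n y = 0 with n = 3; the polynomial solution is L_3(x).
With y = sum_k a_k x^k, matching x^k gives (k+1)k a_{k+1} + (k+1) a_{k+1} - k a_k + n a_k = 0, i.e. (k+1)^2 a_{k+1} = (k - n) a_k = (k - 3) a_k. The right side vanishes at k = 3, so the series terminates at degree 3.
Standard normalization L_n(0) = 1 gives a_0 = 1. Work upward with a_{k+1} = (k - 3) a_k / (k+1)^2:
  a_1 = (0 - 3)(1) / 1^2 = -3/1 = -3
  a_2 = (1 - 3)(-3) / 2^2 = 6/4 = 3/2
  a_3 = (2 - 3)(3/2) / 3^2 = (-3/2)/9 = -1/6
Hence L_3(x) = -x^3/6 + 3 x^2/2 - 3 x + 1.

L_3(x); series = -x^3/6 + 3 x^2/2 - 3 x + 1


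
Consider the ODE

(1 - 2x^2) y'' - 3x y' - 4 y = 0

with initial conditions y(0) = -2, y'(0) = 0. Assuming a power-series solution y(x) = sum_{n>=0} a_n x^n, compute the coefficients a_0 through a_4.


Ansatz: y(x) = sum_{n>=0} a_n x^n, so y'(x) = sum_{n>=1} n a_n x^(n-1) and y''(x) = sum_{n>=2} n(n-1) a_n x^(n-2).
Substitute into P(x) y'' + Q(x) y' + R(x) y = 0 with P(x) = 1 - 2x^2, Q(x) = -3x, R(x) = -4, and match powers of x.
Initial conditions: a_0 = -2, a_1 = 0.
Setting the coefficient of each power of x to zero and solving order by order (substituting the coefficients already found):
  x^0: 2 a_2 - 4 a_0 = 0  ->  2 a_2 = 4 a_0 = -8  ->  a_2 = -4
  x^1: 6 a_3 - 7 a_1 = 0  ->  6 a_3 = 7 a_1 = 0  ->  a_3 = 0
  x^2: 12 a_4 - 14 a_2 = 0  ->  12 a_4 = 14 a_2 = -56  ->  a_4 = -14/3
Truncated series: y(x) = -2 - 4 x^2 - (14/3) x^4 + O(x^5).

a_0 = -2; a_1 = 0; a_2 = -4; a_3 = 0; a_4 = -14/3


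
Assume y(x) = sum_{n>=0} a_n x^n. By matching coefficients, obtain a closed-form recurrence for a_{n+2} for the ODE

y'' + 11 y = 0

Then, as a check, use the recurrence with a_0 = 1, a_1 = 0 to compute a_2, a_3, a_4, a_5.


Substitute y = sum_n a_n x^n into y'' + (const) y = 0.
y''(x) = sum_{n>=0} (n+2)(n+1) a_{n+2} x^n.
The ODE becomes sum_n [(n+2)(n+1) a_{n+2} + 11 a_n] x^n = 0.
Setting each coefficient to zero gives the recurrence:
  (n+2)(n+1) a_{n+2} + 11 a_n = 0,
  a_{n+2} = -11 / ((n+1)(n+2)) a_n.

Check with a_0 = 1, a_1 = 0 (apply the recurrence for n = 0, 1, 2, 3): a_0 = 1, a_1 = 0, a_2 = -11/2, a_3 = 0, a_4 = 121/24, a_5 = 0.

a_{n+2} = -11/((n+1)(n+2)) * a_n; check: a_0 = 1, a_1 = 0, a_2 = -11/2, a_3 = 0, a_4 = 121/24, a_5 = 0


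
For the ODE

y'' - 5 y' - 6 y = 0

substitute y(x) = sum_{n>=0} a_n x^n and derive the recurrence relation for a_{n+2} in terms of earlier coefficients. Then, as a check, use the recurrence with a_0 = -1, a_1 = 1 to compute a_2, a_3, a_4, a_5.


Substitute y = sum_n a_n x^n.
y''(x) has coefficient (n+2)(n+1) a_{n+2} at x^n;
-5 y'(x) has coefficient -5 (n+1) a_{n+1} at x^n;
-6 y(x) has coefficient -6 a_n at x^n.
Matching x^n: (n+2)(n+1) a_{n+2} - 5 (n+1) a_{n+1} - 6 a_n = 0.
Thus a_{n+2} = [5 (n+1) a_{n+1} + 6 a_n] / ((n+1)(n+2)).

Check with a_0 = -1, a_1 = 1 (apply the recurrence for n = 0, 1, 2, 3): a_0 = -1, a_1 = 1, a_2 = -1/2, a_3 = 1/6, a_4 = -1/24, a_5 = 1/120.

a_(n+2) = [5 (n+1) a_(n+1) + 6 a_n] / ((n+1)(n+2)); check: a_0 = -1, a_1 = 1, a_2 = -1/2, a_3 = 1/6, a_4 = -1/24, a_5 = 1/120


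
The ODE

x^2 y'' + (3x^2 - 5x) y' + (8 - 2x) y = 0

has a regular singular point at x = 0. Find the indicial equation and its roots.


Divide by x^2 to reach normal form y'' + P_1(x) y' + P_2(x) y = 0 with P_1(x) = 3 - 5/x and P_2(x) = -2/x + 8/x^2.
x = 0 is a singular point because the y'-coefficient 3 - 5/x has a pole at x = 0 and the y-coefficient -2/x + 8/x^2 has a pole at x = 0.
It is a regular singular point because x P_1(x) = p(x) = 3x - 5 and x^2 P_2(x) = q(x) = 8 - 2x are polynomials, hence analytic at x = 0.
p(0) = -5,  q(0) = 8.
Indicial equation: r(r-1) + p(0) r + q(0) = 0, i.e. r^2 + (p(0) - 1) r + q(0) = 0, i.e. r^2 - 6 r + 8 = 0.
Discriminant: (-6)^2 - 4(8) = 4, so r = (6 ± 2)/2.
Solving: r_1 = 4, r_2 = 2.

indicial: r^2 - 6 r + 8 = 0; roots r_1 = 4, r_2 = 2


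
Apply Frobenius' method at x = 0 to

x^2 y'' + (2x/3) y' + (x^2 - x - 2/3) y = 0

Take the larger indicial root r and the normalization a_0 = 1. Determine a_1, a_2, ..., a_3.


Write in Frobenius form y'' + (p(x)/x) y' + (q(x)/x^2) y = 0:
  p(x) = 2/3,  q(x) = x^2 - x - 2/3.
Indicial equation: r(r-1) + (2/3) r + (-2/3) = 0 -> roots r_1 = 1, r_2 = -2/3.
Take r = r_1 = 1. Let y(x) = x^r sum_{n>=0} a_n x^n with a_0 = 1.
Substitute y = x^r sum a_n x^n and match x^{r+n}. The recurrence is
  D(n) a_n - 1 a_{n-1} + 1 a_{n-2} = 0,  where D(n) = (r+n)(r+n-1) + (2/3)(r+n) + (-2/3).
  a_n = [1 a_{n-1} - 1 a_{n-2}] / D(n).
Since the indicial polynomial factors as (r - r_1)(r - r_2), D(n) = (r_1 + n - r_1)(r_1 + n - r_2) = n(n + 5/3).
Evaluating step by step (a_0 = 1):
  n = 1: D(1) = 1(1 + 5/3) = 8/3; numerator = 1(1) = 1; a_1 = (1)/(8/3) = 3/8
  n = 2: D(2) = 2(2 + 5/3) = 22/3; numerator = 1(3/8) - 1(1) = -5/8; a_2 = (-5/8)/(22/3) = -15/176
  n = 3: D(3) = 3(3 + 5/3) = 14; numerator = 1(-15/176) - 1(3/8) = -81/176; a_3 = (-81/176)/(14) = -81/2464

r = 1; a_0 = 1; a_1 = 3/8; a_2 = -15/176; a_3 = -81/2464


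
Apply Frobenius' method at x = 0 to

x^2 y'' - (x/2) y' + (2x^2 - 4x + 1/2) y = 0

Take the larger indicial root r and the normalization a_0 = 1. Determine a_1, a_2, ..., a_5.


Write in Frobenius form y'' + (p(x)/x) y' + (q(x)/x^2) y = 0:
  p(x) = -1/2,  q(x) = 2x^2 - 4x + 1/2.
Indicial equation: r(r-1) + (-1/2) r + (1/2) = 0 -> roots r_1 = 1, r_2 = 1/2.
Take r = r_1 = 1. Let y(x) = x^r sum_{n>=0} a_n x^n with a_0 = 1.
Substitute y = x^r sum a_n x^n and match x^{r+n}. The recurrence is
  D(n) a_n - 4 a_{n-1} + 2 a_{n-2} = 0,  where D(n) = (r+n)(r+n-1) + (-1/2)(r+n) + (1/2).
  a_n = [4 a_{n-1} - 2 a_{n-2}] / D(n).
Since the indicial polynomial factors as (r - r_1)(r - r_2), D(n) = (r_1 + n - r_1)(r_1 + n - r_2) = n(n + 1/2).
Evaluating step by step (a_0 = 1):
  n = 1: D(1) = 1(1 + 1/2) = 3/2; numerator = 4(1) = 4; a_1 = (4)/(3/2) = 8/3
  n = 2: D(2) = 2(2 + 1/2) = 5; numerator = 4(8/3) - 2(1) = 26/3; a_2 = (26/3)/(5) = 26/15
  n = 3: D(3) = 3(3 + 1/2) = 21/2; numerator = 4(26/15) - 2(8/3) = 8/5; a_3 = (8/5)/(21/2) = 16/105
  n = 4: D(4) = 4(4 + 1/2) = 18; numerator = 4(16/105) - 2(26/15) = -20/7; a_4 = (-20/7)/(18) = -10/63
  n = 5: D(5) = 5(5 + 1/2) = 55/2; numerator = 4(-10/63) - 2(16/105) = -296/315; a_5 = (-296/315)/(55/2) = -592/17325

r = 1; a_0 = 1; a_1 = 8/3; a_2 = 26/15; a_3 = 16/105; a_4 = -10/63; a_5 = -592/17325


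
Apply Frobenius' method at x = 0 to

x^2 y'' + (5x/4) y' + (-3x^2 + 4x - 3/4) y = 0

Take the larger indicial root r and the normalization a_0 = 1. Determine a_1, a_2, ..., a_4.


Write in Frobenius form y'' + (p(x)/x) y' + (q(x)/x^2) y = 0:
  p(x) = 5/4,  q(x) = -3x^2 + 4x - 3/4.
Indicial equation: r(r-1) + (5/4) r + (-3/4) = 0 -> roots r_1 = 3/4, r_2 = -1.
Take r = r_1 = 3/4. Let y(x) = x^r sum_{n>=0} a_n x^n with a_0 = 1.
Substitute y = x^r sum a_n x^n and match x^{r+n}. The recurrence is
  D(n) a_n + 4 a_{n-1} - 3 a_{n-2} = 0,  where D(n) = (r+n)(r+n-1) + (5/4)(r+n) + (-3/4).
  a_n = [-4 a_{n-1} + 3 a_{n-2}] / D(n).
Since the indicial polynomial factors as (r - r_1)(r - r_2), D(n) = (r_1 + n - r_1)(r_1 + n - r_2) = n(n + 7/4).
Evaluating step by step (a_0 = 1):
  n = 1: D(1) = 1(1 + 7/4) = 11/4; numerator = -4(1) = -4; a_1 = (-4)/(11/4) = -16/11
  n = 2: D(2) = 2(2 + 7/4) = 15/2; numerator = -4(-16/11) + 3(1) = 97/11; a_2 = (97/11)/(15/2) = 194/165
  n = 3: D(3) = 3(3 + 7/4) = 57/4; numerator = -4(194/165) + 3(-16/11) = -136/15; a_3 = (-136/15)/(57/4) = -544/855
  n = 4: D(4) = 4(4 + 7/4) = 23; numerator = -4(-544/855) + 3(194/165) = 11422/1881; a_4 = (11422/1881)/(23) = 11422/43263

r = 3/4; a_0 = 1; a_1 = -16/11; a_2 = 194/165; a_3 = -544/855; a_4 = 11422/43263


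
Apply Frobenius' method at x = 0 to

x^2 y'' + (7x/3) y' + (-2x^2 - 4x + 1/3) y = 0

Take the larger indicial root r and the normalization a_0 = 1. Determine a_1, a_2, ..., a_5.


Write in Frobenius form y'' + (p(x)/x) y' + (q(x)/x^2) y = 0:
  p(x) = 7/3,  q(x) = -2x^2 - 4x + 1/3.
Indicial equation: r(r-1) + (7/3) r + (1/3) = 0 -> roots r_1 = -1/3, r_2 = -1.
Take r = r_1 = -1/3. Let y(x) = x^r sum_{n>=0} a_n x^n with a_0 = 1.
Substitute y = x^r sum a_n x^n and match x^{r+n}. The recurrence is
  D(n) a_n - 4 a_{n-1} - 2 a_{n-2} = 0,  where D(n) = (r+n)(r+n-1) + (7/3)(r+n) + (1/3).
  a_n = [4 a_{n-1} + 2 a_{n-2}] / D(n).
Since the indicial polynomial factors as (r - r_1)(r - r_2), D(n) = (r_1 + n - r_1)(r_1 + n - r_2) = n(n + 2/3).
Evaluating step by step (a_0 = 1):
  n = 1: D(1) = 1(1 + 2/3) = 5/3; numerator = 4(1) = 4; a_1 = (4)/(5/3) = 12/5
  n = 2: D(2) = 2(2 + 2/3) = 16/3; numerator = 4(12/5) + 2(1) = 58/5; a_2 = (58/5)/(16/3) = 87/40
  n = 3: D(3) = 3(3 + 2/3) = 11; numerator = 4(87/40) + 2(12/5) = 27/2; a_3 = (27/2)/(11) = 27/22
  n = 4: D(4) = 4(4 + 2/3) = 56/3; numerator = 4(27/22) + 2(87/40) = 2037/220; a_4 = (2037/220)/(56/3) = 873/1760
  n = 5: D(5) = 5(5 + 2/3) = 85/3; numerator = 4(873/1760) + 2(27/22) = 1953/440; a_5 = (1953/440)/(85/3) = 5859/37400

r = -1/3; a_0 = 1; a_1 = 12/5; a_2 = 87/40; a_3 = 27/22; a_4 = 873/1760; a_5 = 5859/37400


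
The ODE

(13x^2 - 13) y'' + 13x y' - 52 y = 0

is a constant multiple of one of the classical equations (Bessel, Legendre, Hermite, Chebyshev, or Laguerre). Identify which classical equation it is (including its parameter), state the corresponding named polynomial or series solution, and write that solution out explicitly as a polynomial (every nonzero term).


All three coefficients share the factor -13; dividing through by -13 gives  (1 - x^2) y'' - x y' + 4 y = 0.
This matches the Chebyshev equation (1 - x^2) y'' - x y' + n^2 y = 0 (note the -x y' term, not -2x y') with n^2 = 4, so n = 2; the polynomial solution is T_2(x).
With y = sum_k a_k x^k, matching x^k gives (k+2)(k+1) a_{k+2} = (k^2 - n^2) a_k = (k - 2)(k + 2) a_k. The right side vanishes at k = 2, so the series with the parity of 2 terminates at degree 2.
Standard normalization: leading coefficient of T_n is 2^(n-1), so a_2 = 2^1 = 2. Work downward with a_k = (k+1)(k+2) a_{k+2} / ((k - 2)(k + 2)):
  a_0 = (1)(2)(2) / ((0 - 2)(0 + 2)) = 4/(-4) = -1
Hence T_2(x) = 2 x^2 - 1.

T_2(x); series = 2 x^2 - 1


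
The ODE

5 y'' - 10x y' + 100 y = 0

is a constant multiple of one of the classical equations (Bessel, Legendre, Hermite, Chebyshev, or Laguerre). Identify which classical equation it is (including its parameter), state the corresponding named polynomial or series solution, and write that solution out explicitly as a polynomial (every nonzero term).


All three coefficients share the factor 5; dividing through by 5 gives  y'' - 2x y' + 20 y = 0.
This matches the Hermite equation y'' - 2x y' + 2n y = 0 with 2n = 20, so n = 10; the polynomial solution is H_10(x).
With y = sum_k a_k x^k, matching x^k gives (k+2)(k+1) a_{k+2} = 2(k - n) a_k = 2(k - 10) a_k. The right side vanishes at k = 10, so the series with the parity of 10 terminates at degree 10.
Standard normalization: leading coefficient of H_n is 2^n, so a_10 = 2^10 = 1024. Work downward with a_k = (k+1)(k+2) a_{k+2} / (2(k - n)):
  a_8 = (9)(10)(1024) / (2(8 - 10)) = 92160/(-4) = -23040
  a_6 = (7)(8)(-23040) / (2(6 - 10)) = -1290240/(-8) = 161280
  a_4 = (5)(6)(161280) / (2(4 - 10)) = 4838400/(-12) = -403200
  a_2 = (3)(4)(-403200) / (2(2 - 10)) = -4838400/(-16) = 302400
  a_0 = (1)(2)(302400) / (2(0 - 10)) = 604800/(-20) = -30240
Hence H_10(x) = 1024 x^10 - 23040 x^8 + 161280 x^6 - 403200 x^4 + 302400 x^2 - 30240.

H_10(x); series = 1024 x^10 - 23040 x^8 + 161280 x^6 - 403200 x^4 + 302400 x^2 - 30240


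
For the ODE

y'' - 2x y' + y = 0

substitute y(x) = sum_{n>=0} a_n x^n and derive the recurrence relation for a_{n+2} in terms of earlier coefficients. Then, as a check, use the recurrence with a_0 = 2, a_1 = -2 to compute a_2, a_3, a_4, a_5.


Substitute y = sum_n a_n x^n.
y''(x) has coefficient (n+2)(n+1) a_{n+2} at x^n;
-2 x y'(x) has coefficient -2 n a_n at x^n (shift);
y(x) has coefficient 1 a_n at x^n.
Matching x^n: (n+2)(n+1) a_{n+2} + (-2n + 1) a_n = 0.
Thus a_{n+2} = (2n - 1) / ((n+1)(n+2)) * a_n.

Check with a_0 = 2, a_1 = -2 (apply the recurrence for n = 0, 1, 2, 3): a_0 = 2, a_1 = -2, a_2 = -1, a_3 = -1/3, a_4 = -1/4, a_5 = -1/12.

a_(n+2) = (2n - 1) / ((n+1)(n+2)) * a_n; check: a_0 = 2, a_1 = -2, a_2 = -1, a_3 = -1/3, a_4 = -1/4, a_5 = -1/12


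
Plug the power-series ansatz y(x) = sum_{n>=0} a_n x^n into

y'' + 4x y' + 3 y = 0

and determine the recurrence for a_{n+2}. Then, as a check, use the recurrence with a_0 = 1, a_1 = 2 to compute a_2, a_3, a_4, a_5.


Substitute y = sum_n a_n x^n.
y''(x) has coefficient (n+2)(n+1) a_{n+2} at x^n;
4 x y'(x) has coefficient 4 n a_n at x^n (shift);
3 y(x) has coefficient 3 a_n at x^n.
Matching x^n: (n+2)(n+1) a_{n+2} + (4n + 3) a_n = 0.
Thus a_{n+2} = (-4n - 3) / ((n+1)(n+2)) * a_n.

Check with a_0 = 1, a_1 = 2 (apply the recurrence for n = 0, 1, 2, 3): a_0 = 1, a_1 = 2, a_2 = -3/2, a_3 = -7/3, a_4 = 11/8, a_5 = 7/4.

a_(n+2) = (-4n - 3) / ((n+1)(n+2)) * a_n; check: a_0 = 1, a_1 = 2, a_2 = -3/2, a_3 = -7/3, a_4 = 11/8, a_5 = 7/4


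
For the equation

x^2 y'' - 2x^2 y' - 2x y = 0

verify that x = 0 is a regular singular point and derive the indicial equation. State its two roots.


Divide by x^2 to reach normal form y'' + P_1(x) y' + P_2(x) y = 0 with P_1(x) = -2 and P_2(x) = -2/x.
x = 0 is a singular point because the y-coefficient -2/x has a pole at x = 0.
It is a regular singular point because x P_1(x) = p(x) = -2x and x^2 P_2(x) = q(x) = -2x are polynomials, hence analytic at x = 0.
p(0) = 0,  q(0) = 0.
Indicial equation: r(r-1) + p(0) r + q(0) = 0, i.e. r^2 + (p(0) - 1) r + q(0) = 0, i.e. r^2 - 1 r = 0.
Discriminant: (-1)^2 - 4(0) = 1, so r = (1 ± 1)/2.
Solving: r_1 = 1, r_2 = 0.

indicial: r^2 - 1 r = 0; roots r_1 = 1, r_2 = 0


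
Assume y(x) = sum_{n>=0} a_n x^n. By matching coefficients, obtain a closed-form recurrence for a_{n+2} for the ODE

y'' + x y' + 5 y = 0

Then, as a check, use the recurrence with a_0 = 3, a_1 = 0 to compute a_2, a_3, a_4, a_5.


Substitute y = sum_n a_n x^n.
y''(x) has coefficient (n+2)(n+1) a_{n+2} at x^n;
x y'(x) has coefficient n a_n at x^n (shift);
5 y(x) has coefficient 5 a_n at x^n.
Matching x^n: (n+2)(n+1) a_{n+2} + (n + 5) a_n = 0.
Thus a_{n+2} = (-n - 5) / ((n+1)(n+2)) * a_n.

Check with a_0 = 3, a_1 = 0 (apply the recurrence for n = 0, 1, 2, 3): a_0 = 3, a_1 = 0, a_2 = -15/2, a_3 = 0, a_4 = 35/8, a_5 = 0.

a_(n+2) = (-n - 5) / ((n+1)(n+2)) * a_n; check: a_0 = 3, a_1 = 0, a_2 = -15/2, a_3 = 0, a_4 = 35/8, a_5 = 0


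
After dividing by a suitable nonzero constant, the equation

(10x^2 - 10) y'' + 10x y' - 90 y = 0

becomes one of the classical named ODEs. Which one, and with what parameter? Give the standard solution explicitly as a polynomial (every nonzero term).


All three coefficients share the factor -10; dividing through by -10 gives  (1 - x^2) y'' - x y' + 9 y = 0.
This matches the Chebyshev equation (1 - x^2) y'' - x y' + n^2 y = 0 (note the -x y' term, not -2x y') with n^2 = 9, so n = 3; the polynomial solution is T_3(x).
With y = sum_k a_k x^k, matching x^k gives (k+2)(k+1) a_{k+2} = (k^2 - n^2) a_k = (k - 3)(k + 3) a_k. The right side vanishes at k = 3, so the series with the parity of 3 terminates at degree 3.
Standard normalization: leading coefficient of T_n is 2^(n-1), so a_3 = 2^2 = 4. Work downward with a_k = (k+1)(k+2) a_{k+2} / ((k - 3)(k + 3)):
  a_1 = (2)(3)(4) / ((1 - 3)(1 + 3)) = 24/(-8) = -3
Hence T_3(x) = 4 x^3 - 3 x.

T_3(x); series = 4 x^3 - 3 x


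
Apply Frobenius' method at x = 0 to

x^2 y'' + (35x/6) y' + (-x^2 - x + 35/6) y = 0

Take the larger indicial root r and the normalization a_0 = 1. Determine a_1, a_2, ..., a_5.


Write in Frobenius form y'' + (p(x)/x) y' + (q(x)/x^2) y = 0:
  p(x) = 35/6,  q(x) = -x^2 - x + 35/6.
Indicial equation: r(r-1) + (35/6) r + (35/6) = 0 -> roots r_1 = -7/3, r_2 = -5/2.
Take r = r_1 = -7/3. Let y(x) = x^r sum_{n>=0} a_n x^n with a_0 = 1.
Substitute y = x^r sum a_n x^n and match x^{r+n}. The recurrence is
  D(n) a_n - 1 a_{n-1} - 1 a_{n-2} = 0,  where D(n) = (r+n)(r+n-1) + (35/6)(r+n) + (35/6).
  a_n = [1 a_{n-1} + 1 a_{n-2}] / D(n).
Since the indicial polynomial factors as (r - r_1)(r - r_2), D(n) = (r_1 + n - r_1)(r_1 + n - r_2) = n(n + 1/6).
Evaluating step by step (a_0 = 1):
  n = 1: D(1) = 1(1 + 1/6) = 7/6; numerator = 1(1) = 1; a_1 = (1)/(7/6) = 6/7
  n = 2: D(2) = 2(2 + 1/6) = 13/3; numerator = 1(6/7) + 1(1) = 13/7; a_2 = (13/7)/(13/3) = 3/7
  n = 3: D(3) = 3(3 + 1/6) = 19/2; numerator = 1(3/7) + 1(6/7) = 9/7; a_3 = (9/7)/(19/2) = 18/133
  n = 4: D(4) = 4(4 + 1/6) = 50/3; numerator = 1(18/133) + 1(3/7) = 75/133; a_4 = (75/133)/(50/3) = 9/266
  n = 5: D(5) = 5(5 + 1/6) = 155/6; numerator = 1(9/266) + 1(18/133) = 45/266; a_5 = (45/266)/(155/6) = 27/4123

r = -7/3; a_0 = 1; a_1 = 6/7; a_2 = 3/7; a_3 = 18/133; a_4 = 9/266; a_5 = 27/4123


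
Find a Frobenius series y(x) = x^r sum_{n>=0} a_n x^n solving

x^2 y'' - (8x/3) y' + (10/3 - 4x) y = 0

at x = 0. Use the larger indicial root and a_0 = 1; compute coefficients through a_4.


Write in Frobenius form y'' + (p(x)/x) y' + (q(x)/x^2) y = 0:
  p(x) = -8/3,  q(x) = 10/3 - 4x.
Indicial equation: r(r-1) + (-8/3) r + (10/3) = 0 -> roots r_1 = 2, r_2 = 5/3.
Take r = r_1 = 2. Let y(x) = x^r sum_{n>=0} a_n x^n with a_0 = 1.
Substitute y = x^r sum a_n x^n and match x^{r+n}. The recurrence is
  D(n) a_n - 4 a_{n-1} = 0,  where D(n) = (r+n)(r+n-1) + (-8/3)(r+n) + (10/3).
  a_n = 4 / D(n) * a_{n-1}.
Since the indicial polynomial factors as (r - r_1)(r - r_2), D(n) = (r_1 + n - r_1)(r_1 + n - r_2) = n(n + 1/3).
Evaluating step by step (a_0 = 1):
  n = 1: D(1) = 1(1 + 1/3) = 4/3; numerator = 4(1) = 4; a_1 = (4)/(4/3) = 3
  n = 2: D(2) = 2(2 + 1/3) = 14/3; numerator = 4(3) = 12; a_2 = (12)/(14/3) = 18/7
  n = 3: D(3) = 3(3 + 1/3) = 10; numerator = 4(18/7) = 72/7; a_3 = (72/7)/(10) = 36/35
  n = 4: D(4) = 4(4 + 1/3) = 52/3; numerator = 4(36/35) = 144/35; a_4 = (144/35)/(52/3) = 108/455

r = 2; a_0 = 1; a_1 = 3; a_2 = 18/7; a_3 = 36/35; a_4 = 108/455


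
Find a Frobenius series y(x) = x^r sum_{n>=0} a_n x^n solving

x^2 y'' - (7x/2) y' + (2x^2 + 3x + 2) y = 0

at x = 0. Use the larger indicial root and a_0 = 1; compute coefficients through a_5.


Write in Frobenius form y'' + (p(x)/x) y' + (q(x)/x^2) y = 0:
  p(x) = -7/2,  q(x) = 2x^2 + 3x + 2.
Indicial equation: r(r-1) + (-7/2) r + (2) = 0 -> roots r_1 = 4, r_2 = 1/2.
Take r = r_1 = 4. Let y(x) = x^r sum_{n>=0} a_n x^n with a_0 = 1.
Substitute y = x^r sum a_n x^n and match x^{r+n}. The recurrence is
  D(n) a_n + 3 a_{n-1} + 2 a_{n-2} = 0,  where D(n) = (r+n)(r+n-1) + (-7/2)(r+n) + (2).
  a_n = [-3 a_{n-1} - 2 a_{n-2}] / D(n).
Since the indicial polynomial factors as (r - r_1)(r - r_2), D(n) = (r_1 + n - r_1)(r_1 + n - r_2) = n(n + 7/2).
Evaluating step by step (a_0 = 1):
  n = 1: D(1) = 1(1 + 7/2) = 9/2; numerator = -3(1) = -3; a_1 = (-3)/(9/2) = -2/3
  n = 2: D(2) = 2(2 + 7/2) = 11; numerator = -3(-2/3) - 2(1) = 0; a_2 = (0)/(11) = 0
  n = 3: D(3) = 3(3 + 7/2) = 39/2; numerator = -3(0) - 2(-2/3) = 4/3; a_3 = (4/3)/(39/2) = 8/117
  n = 4: D(4) = 4(4 + 7/2) = 30; numerator = -3(8/117) - 2(0) = -8/39; a_4 = (-8/39)/(30) = -4/585
  n = 5: D(5) = 5(5 + 7/2) = 85/2; numerator = -3(-4/585) - 2(8/117) = -68/585; a_5 = (-68/585)/(85/2) = -8/2925

r = 4; a_0 = 1; a_1 = -2/3; a_2 = 0; a_3 = 8/117; a_4 = -4/585; a_5 = -8/2925


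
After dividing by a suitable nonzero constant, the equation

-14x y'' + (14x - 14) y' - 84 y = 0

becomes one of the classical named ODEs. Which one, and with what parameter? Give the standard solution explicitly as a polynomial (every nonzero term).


All three coefficients share the factor -14; dividing through by -14 gives  x y'' + (1 - x) y' + 6 y = 0.
This matches the Laguerre equation x y'' + (1 - x) y' + n y = 0 with n = 6; the polynomial solution is L_6(x).
With y = sum_k a_k x^k, matching x^k gives (k+1)k a_{k+1} + (k+1) a_{k+1} - k a_k + n a_k = 0, i.e. (k+1)^2 a_{k+1} = (k - n) a_k = (k - 6) a_k. The right side vanishes at k = 6, so the series terminates at degree 6.
Standard normalization L_n(0) = 1 gives a_0 = 1. Work upward with a_{k+1} = (k - 6) a_k / (k+1)^2:
  a_1 = (0 - 6)(1) / 1^2 = -6/1 = -6
  a_2 = (1 - 6)(-6) / 2^2 = 30/4 = 15/2
  a_3 = (2 - 6)(15/2) / 3^2 = -30/9 = -10/3
  a_4 = (3 - 6)(-10/3) / 4^2 = 10/16 = 5/8
  a_5 = (4 - 6)(5/8) / 5^2 = (-5/4)/25 = -1/20
  a_6 = (5 - 6)(-1/20) / 6^2 = (1/20)/36 = 1/720
Hence L_6(x) = x^6/720 - x^5/20 + 5 x^4/8 - 10 x^3/3 + 15 x^2/2 - 6 x + 1.

L_6(x); series = x^6/720 - x^5/20 + 5 x^4/8 - 10 x^3/3 + 15 x^2/2 - 6 x + 1


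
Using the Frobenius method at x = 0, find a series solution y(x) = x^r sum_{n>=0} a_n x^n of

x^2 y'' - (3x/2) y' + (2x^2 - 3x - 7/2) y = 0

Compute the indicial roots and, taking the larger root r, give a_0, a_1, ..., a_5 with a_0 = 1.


Write in Frobenius form y'' + (p(x)/x) y' + (q(x)/x^2) y = 0:
  p(x) = -3/2,  q(x) = 2x^2 - 3x - 7/2.
Indicial equation: r(r-1) + (-3/2) r + (-7/2) = 0 -> roots r_1 = 7/2, r_2 = -1.
Take r = r_1 = 7/2. Let y(x) = x^r sum_{n>=0} a_n x^n with a_0 = 1.
Substitute y = x^r sum a_n x^n and match x^{r+n}. The recurrence is
  D(n) a_n - 3 a_{n-1} + 2 a_{n-2} = 0,  where D(n) = (r+n)(r+n-1) + (-3/2)(r+n) + (-7/2).
  a_n = [3 a_{n-1} - 2 a_{n-2}] / D(n).
Since the indicial polynomial factors as (r - r_1)(r - r_2), D(n) = (r_1 + n - r_1)(r_1 + n - r_2) = n(n + 9/2).
Evaluating step by step (a_0 = 1):
  n = 1: D(1) = 1(1 + 9/2) = 11/2; numerator = 3(1) = 3; a_1 = (3)/(11/2) = 6/11
  n = 2: D(2) = 2(2 + 9/2) = 13; numerator = 3(6/11) - 2(1) = -4/11; a_2 = (-4/11)/(13) = -4/143
  n = 3: D(3) = 3(3 + 9/2) = 45/2; numerator = 3(-4/143) - 2(6/11) = -168/143; a_3 = (-168/143)/(45/2) = -112/2145
  n = 4: D(4) = 4(4 + 9/2) = 34; numerator = 3(-112/2145) - 2(-4/143) = -72/715; a_4 = (-72/715)/(34) = -36/12155
  n = 5: D(5) = 5(5 + 9/2) = 95/2; numerator = 3(-36/12155) - 2(-112/2145) = 268/2805; a_5 = (268/2805)/(95/2) = 536/266475

r = 7/2; a_0 = 1; a_1 = 6/11; a_2 = -4/143; a_3 = -112/2145; a_4 = -36/12155; a_5 = 536/266475


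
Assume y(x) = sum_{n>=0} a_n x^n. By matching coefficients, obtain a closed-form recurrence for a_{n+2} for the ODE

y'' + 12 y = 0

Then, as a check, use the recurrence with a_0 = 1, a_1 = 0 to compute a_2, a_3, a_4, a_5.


Substitute y = sum_n a_n x^n into y'' + (const) y = 0.
y''(x) = sum_{n>=0} (n+2)(n+1) a_{n+2} x^n.
The ODE becomes sum_n [(n+2)(n+1) a_{n+2} + 12 a_n] x^n = 0.
Setting each coefficient to zero gives the recurrence:
  (n+2)(n+1) a_{n+2} + 12 a_n = 0,
  a_{n+2} = -12 / ((n+1)(n+2)) a_n.

Check with a_0 = 1, a_1 = 0 (apply the recurrence for n = 0, 1, 2, 3): a_0 = 1, a_1 = 0, a_2 = -6, a_3 = 0, a_4 = 6, a_5 = 0.

a_{n+2} = -12/((n+1)(n+2)) * a_n; check: a_0 = 1, a_1 = 0, a_2 = -6, a_3 = 0, a_4 = 6, a_5 = 0
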